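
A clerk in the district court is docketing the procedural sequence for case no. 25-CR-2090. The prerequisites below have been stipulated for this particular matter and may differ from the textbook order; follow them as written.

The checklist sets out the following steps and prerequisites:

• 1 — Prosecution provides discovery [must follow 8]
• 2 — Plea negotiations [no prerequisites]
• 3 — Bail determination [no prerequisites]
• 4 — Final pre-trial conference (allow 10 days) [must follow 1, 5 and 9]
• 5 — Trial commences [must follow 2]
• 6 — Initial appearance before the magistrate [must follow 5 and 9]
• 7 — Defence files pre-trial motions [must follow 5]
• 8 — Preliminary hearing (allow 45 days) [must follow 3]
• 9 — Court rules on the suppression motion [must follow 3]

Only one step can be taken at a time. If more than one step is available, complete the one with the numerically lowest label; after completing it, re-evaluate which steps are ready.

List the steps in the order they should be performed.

2, 3, 5, 7, 8, 1, 9, 4, 6

2 and 3 have no prerequisites; 2 has the earlier label, so 2 is first.
Ready: 3 and 5. 3 has the earlier label → 3.
8 and 9 now also ready, so the ready set is {5, 8, 9}; 5 has the earlier label → 5.
7 now also ready, so the ready set is {7, 8, 9}; 7 has the earlier label → 7.
Now 8 and 9 have their prerequisites met. 8 has the earlier label, so 8 next.
1 now also ready, so the ready set is {1, 9}; 1 has the earlier label → 1.
9 needed 3, now all done → 9.
Ready: 4 and 6. 4 has the earlier label → 4.
6 needed 5 and 9, now all done → 6.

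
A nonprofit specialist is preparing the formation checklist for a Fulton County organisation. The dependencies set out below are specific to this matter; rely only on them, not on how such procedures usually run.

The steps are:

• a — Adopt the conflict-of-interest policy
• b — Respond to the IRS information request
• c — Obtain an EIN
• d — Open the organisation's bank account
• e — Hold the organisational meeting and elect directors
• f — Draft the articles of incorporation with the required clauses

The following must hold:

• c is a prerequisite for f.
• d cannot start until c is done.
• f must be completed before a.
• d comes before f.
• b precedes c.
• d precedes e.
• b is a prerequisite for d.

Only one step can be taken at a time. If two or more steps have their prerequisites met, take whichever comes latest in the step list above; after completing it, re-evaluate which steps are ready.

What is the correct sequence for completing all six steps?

b has no prerequisites → b first.
c is the only step now ready → c.
d needed c and b, now all done → d.
Ready: f and e. f is listed later → f.
a now also ready, so the ready set is {e, a}; e is listed later → e.
a needed f, now all done → a.

b, c, d, f, e, a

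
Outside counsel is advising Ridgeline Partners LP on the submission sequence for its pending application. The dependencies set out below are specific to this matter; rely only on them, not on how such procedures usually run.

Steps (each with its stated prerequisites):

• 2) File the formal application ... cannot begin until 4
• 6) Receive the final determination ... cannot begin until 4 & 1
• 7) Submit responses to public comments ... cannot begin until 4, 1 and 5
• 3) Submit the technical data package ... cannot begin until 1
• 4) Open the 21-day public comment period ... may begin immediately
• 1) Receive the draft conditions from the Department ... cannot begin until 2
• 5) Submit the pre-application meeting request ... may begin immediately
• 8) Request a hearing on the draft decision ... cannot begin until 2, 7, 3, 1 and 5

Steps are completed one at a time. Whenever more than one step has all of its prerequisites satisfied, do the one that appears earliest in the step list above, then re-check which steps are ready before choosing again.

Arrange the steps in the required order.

4 → 2 → 1 → 6 → 3 → 5 → 7 → 8

Nothing is required for 4 and 5. 4 is listed earlier → 4 first.
2 now also ready, so the ready set is {2, 5}; 2 is listed earlier → 2.
1 now also ready, so the ready set is {1, 5}; 1 is listed earlier → 1.
6 and 3 now also ready, so the ready set is {6, 3, 5}; 6 is listed earlier → 6.
3 and 5 are both available; 3 is listed earlier → 3.
5 is the only step now ready → 5.
7 is the only step now ready → 7.
That leaves 8 as the only ready step → 8.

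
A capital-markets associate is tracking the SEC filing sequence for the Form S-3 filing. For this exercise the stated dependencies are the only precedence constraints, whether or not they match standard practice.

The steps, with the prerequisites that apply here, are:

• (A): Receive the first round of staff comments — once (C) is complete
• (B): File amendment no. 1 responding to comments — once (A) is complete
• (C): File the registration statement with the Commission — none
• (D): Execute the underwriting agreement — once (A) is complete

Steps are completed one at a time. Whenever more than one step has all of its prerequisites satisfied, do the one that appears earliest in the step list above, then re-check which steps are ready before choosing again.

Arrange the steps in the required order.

Only (C) has no prerequisites, so it is first.
(A) needed (C), now all done → (A).
Ready: (B) and (D). (B) is listed earlier → (B).
That leaves (D) as the only ready step → (D).

(C) (A) (B) (D)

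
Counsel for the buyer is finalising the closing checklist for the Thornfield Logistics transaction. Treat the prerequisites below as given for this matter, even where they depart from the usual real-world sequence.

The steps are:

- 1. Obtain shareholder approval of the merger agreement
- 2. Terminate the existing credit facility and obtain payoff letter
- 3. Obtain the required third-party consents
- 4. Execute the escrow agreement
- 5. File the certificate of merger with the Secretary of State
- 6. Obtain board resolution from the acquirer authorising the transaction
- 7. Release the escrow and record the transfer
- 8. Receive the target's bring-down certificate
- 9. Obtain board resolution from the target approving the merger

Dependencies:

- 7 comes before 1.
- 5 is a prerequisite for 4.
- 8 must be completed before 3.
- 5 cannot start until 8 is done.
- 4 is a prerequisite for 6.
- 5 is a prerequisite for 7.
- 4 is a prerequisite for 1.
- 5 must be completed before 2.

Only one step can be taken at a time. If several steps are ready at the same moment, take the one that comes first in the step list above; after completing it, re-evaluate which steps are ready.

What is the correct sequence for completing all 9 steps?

8 → 3 → 5 → 2 → 4 → 6 → 7 → 1 → 9

Nothing is required for 8 and 9. 8 is listed earlier → 8 first.
3 and 5 now also ready, so the ready set is {3, 5, 9}; 3 is listed earlier → 3.
5 and 9 are both available; 5 is listed earlier → 5.
Ready: 2, 4, 7 and 9. 2 is listed earlier → 2.
Ready: 4, 7 and 9. 4 is listed earlier → 4.
6, 7 and 9 are all available; 6 is listed earlier → 6.
Now 7 and 9 have their prerequisites met. 7 is listed earlier, so 7 next.
1 now also ready, so the ready set is {1, 9}; 1 is listed earlier → 1.
That leaves 9 as the only ready step → 9.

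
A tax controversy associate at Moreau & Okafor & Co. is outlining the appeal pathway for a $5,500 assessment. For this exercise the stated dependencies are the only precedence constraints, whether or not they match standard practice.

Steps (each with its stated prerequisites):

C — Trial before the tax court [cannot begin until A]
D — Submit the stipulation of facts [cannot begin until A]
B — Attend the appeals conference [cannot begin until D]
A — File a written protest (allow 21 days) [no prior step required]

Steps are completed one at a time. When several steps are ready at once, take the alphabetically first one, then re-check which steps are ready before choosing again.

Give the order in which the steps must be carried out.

A → C → D → B

A is the only step with nothing outstanding, so it goes first.
C and D are both available; C has the earlier label → C.
D needed A, now all done → D.
B needed D, now all done → B.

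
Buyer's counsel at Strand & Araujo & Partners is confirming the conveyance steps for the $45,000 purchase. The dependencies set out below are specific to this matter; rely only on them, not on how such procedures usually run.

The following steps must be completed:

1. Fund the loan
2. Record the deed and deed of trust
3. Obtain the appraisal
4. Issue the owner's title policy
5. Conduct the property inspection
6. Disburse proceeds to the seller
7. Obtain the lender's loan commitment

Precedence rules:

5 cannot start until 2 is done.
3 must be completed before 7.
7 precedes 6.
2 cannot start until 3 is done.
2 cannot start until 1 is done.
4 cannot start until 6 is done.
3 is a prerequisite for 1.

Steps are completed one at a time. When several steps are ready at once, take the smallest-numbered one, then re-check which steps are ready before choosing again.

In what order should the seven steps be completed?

3 → 1 → 2 → 5 → 7 → 6 → 4

Only 3 has no prerequisites, so it is first.
Now 1 and 7 have their prerequisites met. 1 has the earlier label, so 1 next.
2 now also ready, so the ready set is {2, 7}; 2 has the earlier label → 2.
Now 5 and 7 have their prerequisites met. 5 has the earlier label, so 5 next.
That leaves 7 as the only ready step → 7.
6 needed 7, now all done → 6.
That leaves 4 as the only ready step → 4.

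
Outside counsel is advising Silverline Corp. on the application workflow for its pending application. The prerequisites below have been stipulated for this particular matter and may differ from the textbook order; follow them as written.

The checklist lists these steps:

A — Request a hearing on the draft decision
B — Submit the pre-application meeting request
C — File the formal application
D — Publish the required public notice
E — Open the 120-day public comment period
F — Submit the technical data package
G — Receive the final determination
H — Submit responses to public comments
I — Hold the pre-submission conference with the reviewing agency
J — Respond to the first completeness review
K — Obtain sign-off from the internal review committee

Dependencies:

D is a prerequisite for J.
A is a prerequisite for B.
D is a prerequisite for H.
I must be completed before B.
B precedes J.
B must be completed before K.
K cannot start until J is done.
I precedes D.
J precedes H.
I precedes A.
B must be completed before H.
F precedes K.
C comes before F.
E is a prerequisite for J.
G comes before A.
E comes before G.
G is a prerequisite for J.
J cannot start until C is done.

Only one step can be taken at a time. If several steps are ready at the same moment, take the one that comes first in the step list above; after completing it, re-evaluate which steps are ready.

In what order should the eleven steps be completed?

C, E and I have no prerequisites; C is listed earlier, so C is first.
F now also ready, so the ready set is {E, F, I}; E is listed earlier → E.
G now also ready, so the ready set is {F, G, I}; F is listed earlier → F.
Now G and I have their prerequisites met. G is listed earlier, so G next.
I is the only step now ready → I.
Now A and D have their prerequisites met. A is listed earlier, so A next.
B now also ready, so the ready set is {B, D}; B is listed earlier → B.
D is the only step now ready → D.
That leaves J as the only ready step → J.
Now H and K have their prerequisites met. H is listed earlier, so H next.
Next only K has its prerequisites met → K.

C, E, F, G, I, A, B, D, J, H, K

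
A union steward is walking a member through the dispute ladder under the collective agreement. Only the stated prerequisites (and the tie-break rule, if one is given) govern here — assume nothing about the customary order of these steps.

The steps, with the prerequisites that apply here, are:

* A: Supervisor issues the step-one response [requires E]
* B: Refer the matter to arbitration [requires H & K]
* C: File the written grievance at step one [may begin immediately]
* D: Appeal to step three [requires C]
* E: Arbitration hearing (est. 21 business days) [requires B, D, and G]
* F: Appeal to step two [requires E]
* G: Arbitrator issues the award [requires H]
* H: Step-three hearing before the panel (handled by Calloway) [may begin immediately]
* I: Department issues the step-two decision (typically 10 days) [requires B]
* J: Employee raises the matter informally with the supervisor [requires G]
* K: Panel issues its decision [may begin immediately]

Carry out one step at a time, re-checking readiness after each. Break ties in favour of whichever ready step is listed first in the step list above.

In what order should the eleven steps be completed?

C, H and K have no prerequisites; C is listed earlier, so C is first.
Ready: D, H and K. D is listed earlier → D.
H and K are both available; H is listed earlier → H.
Ready: G and K. G is listed earlier → G.
J now also ready, so the ready set is {J, K}; J is listed earlier → J.
K is the only step now ready → K.
B needed H and K, now all done → B.
E and I are both available; E is listed earlier → E.
A and F now also ready, so the ready set is {A, F, I}; A is listed earlier → A.
Now F and I have their prerequisites met. F is listed earlier, so F next.
I needed B, now all done → I.

C → D → H → G → J → K → B → E → A → F → I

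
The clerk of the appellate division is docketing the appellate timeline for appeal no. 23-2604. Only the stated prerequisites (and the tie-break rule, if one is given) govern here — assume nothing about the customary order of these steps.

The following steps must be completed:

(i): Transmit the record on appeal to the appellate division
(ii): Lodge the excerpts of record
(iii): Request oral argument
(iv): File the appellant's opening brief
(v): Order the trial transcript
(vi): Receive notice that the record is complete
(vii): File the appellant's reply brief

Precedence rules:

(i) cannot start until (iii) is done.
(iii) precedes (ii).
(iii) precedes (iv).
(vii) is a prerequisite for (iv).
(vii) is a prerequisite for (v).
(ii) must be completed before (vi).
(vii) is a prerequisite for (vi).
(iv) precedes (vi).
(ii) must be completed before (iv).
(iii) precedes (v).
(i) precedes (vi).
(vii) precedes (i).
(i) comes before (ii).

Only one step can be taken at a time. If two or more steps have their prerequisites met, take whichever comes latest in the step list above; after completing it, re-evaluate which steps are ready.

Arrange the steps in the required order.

(vii) → (iii) → (v) → (i) → (ii) → (iv) → (vi)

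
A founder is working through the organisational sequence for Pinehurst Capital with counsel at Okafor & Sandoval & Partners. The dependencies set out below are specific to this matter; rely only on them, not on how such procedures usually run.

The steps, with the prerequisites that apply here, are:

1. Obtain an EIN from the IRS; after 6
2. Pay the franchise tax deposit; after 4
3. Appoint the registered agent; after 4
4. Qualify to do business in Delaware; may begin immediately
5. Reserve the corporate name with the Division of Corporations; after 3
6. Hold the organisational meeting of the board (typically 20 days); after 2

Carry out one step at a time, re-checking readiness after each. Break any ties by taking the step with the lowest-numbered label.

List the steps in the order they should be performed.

4, 2, 3, 5, 6, 1

Only 4 has no prerequisites, so it is first.
Ready: 2 and 3. 2 has the earlier label → 2.
6 now also ready, so the ready set is {3, 6}; 3 has the earlier label → 3.
Now 5 and 6 have their prerequisites met. 5 has the earlier label, so 5 next.
6 is the only step now ready → 6.
1 needed 6, now all done → 1.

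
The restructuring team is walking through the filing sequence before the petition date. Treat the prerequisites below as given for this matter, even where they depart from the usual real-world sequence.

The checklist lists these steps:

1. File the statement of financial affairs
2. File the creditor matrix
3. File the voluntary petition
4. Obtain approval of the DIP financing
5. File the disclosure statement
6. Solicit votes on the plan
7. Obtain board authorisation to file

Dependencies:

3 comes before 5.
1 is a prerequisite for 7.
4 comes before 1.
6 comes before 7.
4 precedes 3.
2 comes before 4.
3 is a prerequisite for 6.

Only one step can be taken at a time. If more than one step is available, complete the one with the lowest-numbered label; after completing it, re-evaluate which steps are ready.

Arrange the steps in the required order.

Only 2 has no prerequisites, so it is first.
4 needed 2, now all done → 4.
1 and 3 are both available; 1 has the earlier label → 1.
That leaves 3 as the only ready step → 3.
Ready: 5 and 6. 5 has the earlier label → 5.
6 needed 3, now all done → 6.
7 needed 1 and 6, now all done → 7.

2, 4, 1, 3, 5, 6, 7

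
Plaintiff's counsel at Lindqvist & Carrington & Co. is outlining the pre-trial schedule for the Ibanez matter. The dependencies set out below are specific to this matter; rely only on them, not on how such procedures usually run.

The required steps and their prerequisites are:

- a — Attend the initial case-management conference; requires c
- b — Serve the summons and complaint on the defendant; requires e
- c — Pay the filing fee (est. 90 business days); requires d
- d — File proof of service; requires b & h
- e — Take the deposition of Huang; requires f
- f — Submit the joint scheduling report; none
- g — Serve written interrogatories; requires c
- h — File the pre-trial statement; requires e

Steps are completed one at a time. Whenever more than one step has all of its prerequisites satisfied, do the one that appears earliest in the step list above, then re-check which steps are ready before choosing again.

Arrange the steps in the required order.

f → e → b → h → d → c → a → g

Only f has no prerequisites, so it is first.
Next only e has its prerequisites met → e.
Now b and h have their prerequisites met. b is listed earlier, so b next.
h is the only step now ready → h.
That leaves d as the only ready step → d.
Next only c has its prerequisites met → c.
a and g are both available; a is listed earlier → a.
Next only g has its prerequisites met → g.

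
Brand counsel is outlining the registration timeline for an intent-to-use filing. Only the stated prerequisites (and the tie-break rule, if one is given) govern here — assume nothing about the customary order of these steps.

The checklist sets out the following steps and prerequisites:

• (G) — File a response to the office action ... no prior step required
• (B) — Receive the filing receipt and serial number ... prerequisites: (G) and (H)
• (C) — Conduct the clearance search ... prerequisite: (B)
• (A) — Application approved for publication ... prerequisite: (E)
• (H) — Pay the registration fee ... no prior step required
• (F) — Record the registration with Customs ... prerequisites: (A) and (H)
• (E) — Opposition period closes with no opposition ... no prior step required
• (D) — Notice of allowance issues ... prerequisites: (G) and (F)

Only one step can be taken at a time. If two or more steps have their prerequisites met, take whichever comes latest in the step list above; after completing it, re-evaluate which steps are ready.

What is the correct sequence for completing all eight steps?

Nothing is required for (E), (H) and (G). (E) is listed later → (E) first.
(A) now also ready, so the ready set is {(H), (A), (G)}; (H) is listed later → (H).
Now (A) and (G) have their prerequisites met. (A) is listed later, so (A) next.
(F) now also ready, so the ready set is {(F), (G)}; (F) is listed later → (F).
That leaves (G) as the only ready step → (G).
(D) and (B) are both available; (D) is listed later → (D).
Next only (B) has its prerequisites met → (B).
(C) needed (B), now all done → (C).

(E) (H) (A) (F) (G) (D) (B) (C)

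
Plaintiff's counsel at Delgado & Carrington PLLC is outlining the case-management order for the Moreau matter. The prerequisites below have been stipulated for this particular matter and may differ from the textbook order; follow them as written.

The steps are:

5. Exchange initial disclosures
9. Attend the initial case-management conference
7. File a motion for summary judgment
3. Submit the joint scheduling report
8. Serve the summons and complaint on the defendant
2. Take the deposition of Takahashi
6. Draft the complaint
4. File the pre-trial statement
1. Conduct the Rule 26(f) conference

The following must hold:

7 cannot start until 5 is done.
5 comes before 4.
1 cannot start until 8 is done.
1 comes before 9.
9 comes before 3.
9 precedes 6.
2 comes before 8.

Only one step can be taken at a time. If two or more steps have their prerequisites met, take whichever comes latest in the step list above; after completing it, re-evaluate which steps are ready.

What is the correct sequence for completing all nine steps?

Nothing is required for 2 and 5. 2 is listed later → 2 first.
8 now also ready, so the ready set is {8, 5}; 8 is listed later → 8.
1 now also ready, so the ready set is {1, 5}; 1 is listed later → 1.
9 now also ready, so the ready set is {9, 5}; 9 is listed later → 9.
6 and 3 now also ready, so the ready set is {6, 3, 5}; 6 is listed later → 6.
3 and 5 are both available; 3 is listed later → 3.
5 is the only step now ready → 5.
Ready: 4 and 7. 4 is listed later → 4.
That leaves 7 as the only ready step → 7.

2 8 1 9 6 3 5 4 7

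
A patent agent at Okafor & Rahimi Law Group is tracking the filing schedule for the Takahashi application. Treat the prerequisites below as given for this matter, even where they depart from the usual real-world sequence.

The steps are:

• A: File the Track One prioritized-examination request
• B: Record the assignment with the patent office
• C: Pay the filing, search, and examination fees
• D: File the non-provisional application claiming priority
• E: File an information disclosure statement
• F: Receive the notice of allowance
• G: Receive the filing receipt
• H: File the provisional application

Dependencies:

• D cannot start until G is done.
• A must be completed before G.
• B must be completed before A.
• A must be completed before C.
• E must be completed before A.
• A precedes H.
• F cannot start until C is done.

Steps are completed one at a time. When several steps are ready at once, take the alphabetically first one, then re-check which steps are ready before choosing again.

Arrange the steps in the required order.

B and E have no prerequisites; B has the earlier label, so B is first.
That leaves E as the only ready step → E.
A needed B and E, now all done → A.
Now C, G and H have their prerequisites met. C has the earlier label, so C next.
Ready: F, G and H. F has the earlier label → F.
Ready: G and H. G has the earlier label → G.
D now also ready, so the ready set is {D, H}; D has the earlier label → D.
Next only H has its prerequisites met → H.

B E A C F G D H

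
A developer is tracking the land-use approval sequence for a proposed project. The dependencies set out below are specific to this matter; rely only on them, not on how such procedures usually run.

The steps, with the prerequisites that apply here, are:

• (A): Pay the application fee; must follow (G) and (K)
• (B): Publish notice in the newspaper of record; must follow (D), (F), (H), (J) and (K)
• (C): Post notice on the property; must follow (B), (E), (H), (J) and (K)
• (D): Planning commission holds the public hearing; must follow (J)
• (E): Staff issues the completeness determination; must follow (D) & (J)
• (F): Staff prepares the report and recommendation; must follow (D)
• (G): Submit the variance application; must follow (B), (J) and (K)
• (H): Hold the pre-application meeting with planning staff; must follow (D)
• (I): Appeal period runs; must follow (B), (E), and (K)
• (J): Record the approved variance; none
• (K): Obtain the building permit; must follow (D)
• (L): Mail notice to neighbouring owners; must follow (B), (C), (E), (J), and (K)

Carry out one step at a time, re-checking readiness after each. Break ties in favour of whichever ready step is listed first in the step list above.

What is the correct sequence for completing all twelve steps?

(J), (D), (E), (F), (H), (K), (B), (C), (G), (A), (I), (L)

Only (J) has no prerequisites, so it is first.
(D) needed (J), now all done → (D).
Now (E), (F), (H) and (K) have their prerequisites met. (E) is listed earlier, so (E) next.
Now (F), (H) and (K) have their prerequisites met. (F) is listed earlier, so (F) next.
Now (H) and (K) have their prerequisites met. (H) is listed earlier, so (H) next.
(K) is the only step now ready → (K).
(B) needed (D), (F), (H), (J) and (K), now all done → (B).
Now (C), (G) and (I) have their prerequisites met. (C) is listed earlier, so (C) next.
Now (G), (I) and (L) have their prerequisites met. (G) is listed earlier, so (G) next.
(A) now also ready, so the ready set is {(A), (I), (L)}; (A) is listed earlier → (A).
Now (I) and (L) have their prerequisites met. (I) is listed earlier, so (I) next.
(L) is the only step now ready → (L).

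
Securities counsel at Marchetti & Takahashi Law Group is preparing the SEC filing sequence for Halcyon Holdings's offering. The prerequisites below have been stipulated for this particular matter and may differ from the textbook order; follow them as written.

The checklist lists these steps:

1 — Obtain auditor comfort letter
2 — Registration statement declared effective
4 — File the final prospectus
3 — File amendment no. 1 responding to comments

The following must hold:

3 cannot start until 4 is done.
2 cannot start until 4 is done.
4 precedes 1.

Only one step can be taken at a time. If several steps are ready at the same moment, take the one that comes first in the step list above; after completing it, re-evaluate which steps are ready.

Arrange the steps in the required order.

4, 1, 2, 3

4 has no prerequisites → 4 first.
Ready: 1, 2 and 3. 1 is listed earlier → 1.
Now 2 and 3 have their prerequisites met. 2 is listed earlier, so 2 next.
Next only 3 has its prerequisites met → 3.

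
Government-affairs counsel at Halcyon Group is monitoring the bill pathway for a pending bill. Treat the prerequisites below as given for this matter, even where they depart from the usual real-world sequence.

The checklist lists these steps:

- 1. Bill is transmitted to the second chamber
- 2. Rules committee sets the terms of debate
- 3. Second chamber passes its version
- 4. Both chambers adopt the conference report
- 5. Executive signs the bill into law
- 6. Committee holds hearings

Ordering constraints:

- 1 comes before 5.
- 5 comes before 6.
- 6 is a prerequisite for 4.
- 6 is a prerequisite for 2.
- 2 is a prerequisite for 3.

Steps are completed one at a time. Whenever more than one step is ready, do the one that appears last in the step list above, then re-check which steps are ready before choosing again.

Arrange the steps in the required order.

1 is the only step with nothing outstanding, so it goes first.
5 needed 1, now all done → 5.
6 is the only step now ready → 6.
Ready: 4 and 2. 4 is listed later → 4.
That leaves 2 as the only ready step → 2.
3 is the only step now ready → 3.

1 → 5 → 6 → 4 → 2 → 3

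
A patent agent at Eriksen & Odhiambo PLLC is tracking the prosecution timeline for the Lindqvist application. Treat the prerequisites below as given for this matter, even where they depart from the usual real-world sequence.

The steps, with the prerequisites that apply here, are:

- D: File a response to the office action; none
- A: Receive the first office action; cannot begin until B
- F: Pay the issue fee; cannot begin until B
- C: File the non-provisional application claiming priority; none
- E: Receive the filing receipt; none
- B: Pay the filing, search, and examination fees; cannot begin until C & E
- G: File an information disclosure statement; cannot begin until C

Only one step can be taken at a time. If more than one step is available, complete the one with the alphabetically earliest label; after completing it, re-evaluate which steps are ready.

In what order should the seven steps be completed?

Nothing is required for C, D and E. C has the earlier label → C first.
G now also ready, so the ready set is {D, E, G}; D has the earlier label → D.
Now E and G have their prerequisites met. E has the earlier label, so E next.
Ready: B and G. B has the earlier label → B.
A and F now also ready, so the ready set is {A, F, G}; A has the earlier label → A.
Now F and G have their prerequisites met. F has the earlier label, so F next.
Next only G has its prerequisites met → G.

C, D, E, B, A, F, G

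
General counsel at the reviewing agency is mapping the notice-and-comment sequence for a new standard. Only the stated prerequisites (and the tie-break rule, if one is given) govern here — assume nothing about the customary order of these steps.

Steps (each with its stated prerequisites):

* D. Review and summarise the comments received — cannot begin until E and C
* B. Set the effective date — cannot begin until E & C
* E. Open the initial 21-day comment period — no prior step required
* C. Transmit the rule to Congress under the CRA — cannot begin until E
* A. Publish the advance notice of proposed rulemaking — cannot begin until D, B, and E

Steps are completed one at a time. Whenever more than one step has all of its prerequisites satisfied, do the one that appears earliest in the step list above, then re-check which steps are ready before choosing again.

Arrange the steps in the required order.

E, C, D, B, A

E is the only step with nothing outstanding, so it goes first.
C needed E, now all done → C.
Now D and B have their prerequisites met. D is listed earlier, so D next.
B needed E and C, now all done → B.
Next only A has its prerequisites met → A.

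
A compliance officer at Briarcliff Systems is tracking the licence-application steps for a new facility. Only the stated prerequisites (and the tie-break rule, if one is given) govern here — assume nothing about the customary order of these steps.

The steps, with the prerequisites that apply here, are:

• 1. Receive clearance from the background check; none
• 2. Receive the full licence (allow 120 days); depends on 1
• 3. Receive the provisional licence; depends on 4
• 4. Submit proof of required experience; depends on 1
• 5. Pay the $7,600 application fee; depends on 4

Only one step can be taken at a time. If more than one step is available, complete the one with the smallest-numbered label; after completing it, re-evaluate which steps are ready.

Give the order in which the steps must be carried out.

1 2 4 3 5

Only 1 has no prerequisites, so it is first.
Ready: 2 and 4. 2 has the earlier label → 2.
4 needed 1, now all done → 4.
Ready: 3 and 5. 3 has the earlier label → 3.
Next only 5 has its prerequisites met → 5.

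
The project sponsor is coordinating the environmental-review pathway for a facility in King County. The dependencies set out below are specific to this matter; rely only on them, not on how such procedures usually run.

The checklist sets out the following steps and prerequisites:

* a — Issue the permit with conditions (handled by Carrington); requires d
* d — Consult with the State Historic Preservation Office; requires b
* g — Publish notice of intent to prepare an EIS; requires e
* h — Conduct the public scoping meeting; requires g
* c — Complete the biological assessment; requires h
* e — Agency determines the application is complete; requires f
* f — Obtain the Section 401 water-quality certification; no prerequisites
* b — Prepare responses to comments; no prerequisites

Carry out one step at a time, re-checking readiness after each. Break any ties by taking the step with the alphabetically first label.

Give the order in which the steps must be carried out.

Nothing is required for b and f. b has the earlier label → b first.
d and f are both available; d has the earlier label → d.
a and f are both available; a has the earlier label → a.
That leaves f as the only ready step → f.
e needed f, now all done → e.
g needed e, now all done → g.
Next only h has its prerequisites met → h.
c needed h, now all done → c.

b d a f e g h c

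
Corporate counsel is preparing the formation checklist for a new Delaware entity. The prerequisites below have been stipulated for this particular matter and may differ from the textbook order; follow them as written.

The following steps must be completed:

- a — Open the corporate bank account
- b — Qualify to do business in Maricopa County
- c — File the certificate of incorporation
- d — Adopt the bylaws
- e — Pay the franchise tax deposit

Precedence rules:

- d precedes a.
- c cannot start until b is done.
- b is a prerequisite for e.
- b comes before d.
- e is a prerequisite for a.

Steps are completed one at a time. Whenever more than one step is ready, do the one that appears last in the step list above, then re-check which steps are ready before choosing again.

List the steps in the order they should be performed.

b, e, d, c, a

Only b has no prerequisites, so it is first.
Ready: e, d and c. e is listed later → e.
d and c are both available; d is listed later → d.
a now also ready, so the ready set is {c, a}; c is listed later → c.
a is the only step now ready → a.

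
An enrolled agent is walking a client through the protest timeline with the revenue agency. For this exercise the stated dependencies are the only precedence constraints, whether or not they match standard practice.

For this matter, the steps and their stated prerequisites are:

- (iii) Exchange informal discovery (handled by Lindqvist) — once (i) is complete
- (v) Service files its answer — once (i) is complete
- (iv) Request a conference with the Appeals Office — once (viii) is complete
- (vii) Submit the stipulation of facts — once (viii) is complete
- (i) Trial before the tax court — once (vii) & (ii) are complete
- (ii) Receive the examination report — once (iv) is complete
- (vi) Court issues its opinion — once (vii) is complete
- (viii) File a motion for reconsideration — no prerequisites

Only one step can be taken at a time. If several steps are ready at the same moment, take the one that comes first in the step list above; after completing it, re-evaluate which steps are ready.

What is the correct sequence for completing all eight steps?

(viii) (iv) (vii) (ii) (i) (iii) (v) (vi)

Only (viii) has no prerequisites, so it is first.
Now (iv) and (vii) have their prerequisites met. (iv) is listed earlier, so (iv) next.
(ii) now also ready, so the ready set is {(vii), (ii)}; (vii) is listed earlier → (vii).
(ii) and (vi) are both available; (ii) is listed earlier → (ii).
(i) now also ready, so the ready set is {(i), (vi)}; (i) is listed earlier → (i).
Ready: (iii), (v) and (vi). (iii) is listed earlier → (iii).
Ready: (v) and (vi). (v) is listed earlier → (v).
Next only (vi) has its prerequisites met → (vi).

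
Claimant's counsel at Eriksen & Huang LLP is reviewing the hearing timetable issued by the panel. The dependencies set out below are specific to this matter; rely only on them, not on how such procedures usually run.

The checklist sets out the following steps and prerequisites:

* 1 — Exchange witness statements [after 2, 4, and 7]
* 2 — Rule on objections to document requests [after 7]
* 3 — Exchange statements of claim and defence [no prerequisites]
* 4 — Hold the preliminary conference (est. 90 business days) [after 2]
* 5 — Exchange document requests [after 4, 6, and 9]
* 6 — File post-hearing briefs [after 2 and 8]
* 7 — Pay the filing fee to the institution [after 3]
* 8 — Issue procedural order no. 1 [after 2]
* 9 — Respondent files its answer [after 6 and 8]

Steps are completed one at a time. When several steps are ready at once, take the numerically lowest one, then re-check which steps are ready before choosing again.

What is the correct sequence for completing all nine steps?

3, 7, 2, 4, 1, 8, 6, 9, 5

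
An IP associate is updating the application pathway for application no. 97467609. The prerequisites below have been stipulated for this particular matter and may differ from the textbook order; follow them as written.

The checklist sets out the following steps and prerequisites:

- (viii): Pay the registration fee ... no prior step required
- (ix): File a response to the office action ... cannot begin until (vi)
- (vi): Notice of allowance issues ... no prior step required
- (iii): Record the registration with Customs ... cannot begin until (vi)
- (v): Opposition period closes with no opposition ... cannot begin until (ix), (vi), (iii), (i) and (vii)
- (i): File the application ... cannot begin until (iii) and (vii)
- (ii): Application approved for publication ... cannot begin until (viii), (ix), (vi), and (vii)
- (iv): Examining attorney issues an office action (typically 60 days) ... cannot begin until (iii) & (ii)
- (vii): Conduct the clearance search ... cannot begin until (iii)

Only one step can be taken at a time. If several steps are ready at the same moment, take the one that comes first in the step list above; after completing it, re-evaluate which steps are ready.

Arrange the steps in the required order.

(viii) and (vi) have no prerequisites; (viii) is listed earlier, so (viii) is first.
(vi) is the only step now ready → (vi).
(ix) and (iii) are both available; (ix) is listed earlier → (ix).
(iii) needed (vi), now all done → (iii).
Next only (vii) has its prerequisites met → (vii).
Ready: (i) and (ii). (i) is listed earlier → (i).
(v) now also ready, so the ready set is {(v), (ii)}; (v) is listed earlier → (v).
Next only (ii) has its prerequisites met → (ii).
Next only (iv) has its prerequisites met → (iv).

(viii), (vi), (ix), (iii), (vii), (i), (v), (ii), (iv)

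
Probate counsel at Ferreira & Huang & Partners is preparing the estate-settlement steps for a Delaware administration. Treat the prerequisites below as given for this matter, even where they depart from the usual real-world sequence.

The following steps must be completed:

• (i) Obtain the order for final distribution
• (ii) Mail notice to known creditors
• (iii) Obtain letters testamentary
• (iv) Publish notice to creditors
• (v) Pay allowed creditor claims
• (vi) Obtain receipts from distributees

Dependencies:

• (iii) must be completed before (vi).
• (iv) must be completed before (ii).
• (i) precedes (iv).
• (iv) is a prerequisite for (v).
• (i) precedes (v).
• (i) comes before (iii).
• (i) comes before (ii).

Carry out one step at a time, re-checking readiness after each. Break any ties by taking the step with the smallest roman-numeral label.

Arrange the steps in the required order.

Only (i) has no prerequisites, so it is first.
Now (iii) and (iv) have their prerequisites met. (iii) has the earlier label, so (iii) next.
(vi) now also ready, so the ready set is {(iv), (vi)}; (iv) has the earlier label → (iv).
(ii) and (v) now also ready, so the ready set is {(ii), (v), (vi)}; (ii) has the earlier label → (ii).
(v) and (vi) are both available; (v) has the earlier label → (v).
That leaves (vi) as the only ready step → (vi).

(i), (iii), (iv), (ii), (v), (vi)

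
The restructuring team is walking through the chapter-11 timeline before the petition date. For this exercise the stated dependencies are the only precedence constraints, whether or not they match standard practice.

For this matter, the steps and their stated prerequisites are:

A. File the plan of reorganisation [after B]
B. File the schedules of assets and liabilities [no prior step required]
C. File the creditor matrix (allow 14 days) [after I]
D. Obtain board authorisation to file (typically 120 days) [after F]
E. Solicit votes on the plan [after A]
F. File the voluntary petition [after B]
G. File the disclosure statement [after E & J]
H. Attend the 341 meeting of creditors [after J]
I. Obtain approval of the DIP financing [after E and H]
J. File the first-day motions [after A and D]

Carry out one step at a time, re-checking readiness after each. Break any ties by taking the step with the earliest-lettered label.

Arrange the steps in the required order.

Only B has no prerequisites, so it is first.
Ready: A and F. A has the earlier label → A.
Ready: E and F. E has the earlier label → E.
Next only F has its prerequisites met → F.
D needed F, now all done → D.
That leaves J as the only ready step → J.
Ready: G and H. G has the earlier label → G.
That leaves H as the only ready step → H.
I needed E and H, now all done → I.
That leaves C as the only ready step → C.

B, A, E, F, D, J, G, H, I, C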